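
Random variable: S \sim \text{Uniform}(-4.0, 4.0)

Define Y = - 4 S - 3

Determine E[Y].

For Y = -4S - 3:
E[Y] = -4 * E[S] - 3
E[S] = (-4 + 4)/2 = 0
E[Y] = -4 * 0 - 3 = -3

-3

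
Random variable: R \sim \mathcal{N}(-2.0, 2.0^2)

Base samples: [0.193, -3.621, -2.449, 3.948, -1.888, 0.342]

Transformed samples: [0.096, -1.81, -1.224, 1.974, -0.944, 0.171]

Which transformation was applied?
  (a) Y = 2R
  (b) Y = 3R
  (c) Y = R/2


Checking option (c) Y = R/2:
  R = 0.193 -> Y = 0.096 ✓
  R = -3.621 -> Y = -1.81 ✓
  R = -2.449 -> Y = -1.224 ✓
All samples match this transformation.

(c) R/2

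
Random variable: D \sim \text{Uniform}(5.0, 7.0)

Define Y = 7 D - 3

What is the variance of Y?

For Y = aD + b: Var(Y) = a² * Var(D)
Var(D) = (7 - 5)^2/12 = 0.33333333
Var(Y) = 7² * 0.33333333 = 49 * 0.33333333 = 16.333333

16.333333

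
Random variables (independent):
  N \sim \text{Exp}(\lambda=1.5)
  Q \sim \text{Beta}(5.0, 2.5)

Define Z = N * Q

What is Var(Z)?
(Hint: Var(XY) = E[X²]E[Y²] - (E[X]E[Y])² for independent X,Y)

Var(XY) = E[X²]E[Y²] - (E[X]E[Y])²
E[N] = 0.66666667, Var(N) = 0.44444444
E[Q] = 0.66666667, Var(Q) = 0.026143791
E[N²] = 0.44444444 + 0.66666667² = 0.88888889
E[Q²] = 0.026143791 + 0.66666667² = 0.47058824
Var(Z) = 0.88888889*0.47058824 - (0.66666667*0.66666667)²
= 0.41830065 - 0.19753086 = 0.22076979

0.22076979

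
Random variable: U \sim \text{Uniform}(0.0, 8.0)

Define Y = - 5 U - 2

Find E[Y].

For Y = -5U - 2:
E[Y] = -5 * E[U] - 2
E[U] = (0 + 8)/2 = 4
E[Y] = -5 * 4 - 2 = -22

-22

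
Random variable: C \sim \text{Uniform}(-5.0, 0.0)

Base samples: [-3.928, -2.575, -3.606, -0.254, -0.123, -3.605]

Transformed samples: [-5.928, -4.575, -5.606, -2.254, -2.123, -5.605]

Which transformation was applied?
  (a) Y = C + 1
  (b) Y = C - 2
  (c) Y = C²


Checking option (b) Y = C - 2:
  C = -3.928 -> Y = -5.928 ✓
  C = -2.575 -> Y = -4.575 ✓
  C = -3.606 -> Y = -5.606 ✓
All samples match this transformation.

(b) C - 2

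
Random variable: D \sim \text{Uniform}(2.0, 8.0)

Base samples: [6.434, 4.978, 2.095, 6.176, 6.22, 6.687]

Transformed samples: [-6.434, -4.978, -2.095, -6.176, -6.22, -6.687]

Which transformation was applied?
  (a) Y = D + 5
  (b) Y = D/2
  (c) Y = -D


Checking option (c) Y = -D:
  D = 6.434 -> Y = -6.434 ✓
  D = 4.978 -> Y = -4.978 ✓
  D = 2.095 -> Y = -2.095 ✓
All samples match this transformation.

(c) -D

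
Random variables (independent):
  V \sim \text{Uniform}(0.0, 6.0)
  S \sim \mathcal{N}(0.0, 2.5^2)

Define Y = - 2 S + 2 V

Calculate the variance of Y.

For independent RVs: Var(aX + bY) = a²Var(X) + b²Var(Y)
Var(V) = 3
Var(S) = 6.25
Var(Y) = 2²*3 + (-2)²*6.25
= 4*3 + 4*6.25 = 37

37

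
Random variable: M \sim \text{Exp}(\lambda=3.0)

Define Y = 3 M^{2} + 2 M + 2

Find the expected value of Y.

E[Y] = 3*E[M²] + 2*E[M] + 2
E[M] = 0.33333333
E[M²] = Var(M) + (E[M])² = 0.11111111 + 0.11111111 = 0.22222222
E[Y] = 3*0.22222222 + 2*0.33333333 + 2 = 3.3333333

3.3333333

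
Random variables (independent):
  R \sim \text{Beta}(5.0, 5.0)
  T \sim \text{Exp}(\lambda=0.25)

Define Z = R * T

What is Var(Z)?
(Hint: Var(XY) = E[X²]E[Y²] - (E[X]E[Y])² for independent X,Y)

Var(XY) = E[X²]E[Y²] - (E[X]E[Y])²
E[R] = 0.5, Var(R) = 0.022727273
E[T] = 4, Var(T) = 16
E[R²] = 0.022727273 + 0.5² = 0.27272727
E[T²] = 16 + 4² = 32
Var(Z) = 0.27272727*32 - (0.5*4)²
= 8.7272727 - 4 = 4.7272727

4.7272727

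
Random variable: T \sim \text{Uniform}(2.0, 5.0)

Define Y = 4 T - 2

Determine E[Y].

For Y = 4T - 2:
E[Y] = 4 * E[T] - 2
E[T] = (2 + 5)/2 = 3.5
E[Y] = 4 * 3.5 - 2 = 12

12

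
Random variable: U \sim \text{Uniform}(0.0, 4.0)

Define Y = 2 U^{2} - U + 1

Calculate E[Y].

E[Y] = 2*E[U²] - 1*E[U] + 1
E[U] = 2
E[U²] = Var(U) + (E[U])² = 1.3333333 + 4 = 5.3333333
E[Y] = 2*5.3333333 - 1*2 + 1 = 9.6666667

9.6666667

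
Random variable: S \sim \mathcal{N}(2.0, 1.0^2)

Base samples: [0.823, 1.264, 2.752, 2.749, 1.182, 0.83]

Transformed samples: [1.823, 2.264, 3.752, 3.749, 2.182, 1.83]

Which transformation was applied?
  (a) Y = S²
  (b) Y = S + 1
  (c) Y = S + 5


Checking option (b) Y = S + 1:
  S = 0.823 -> Y = 1.823 ✓
  S = 1.264 -> Y = 2.264 ✓
  S = 2.752 -> Y = 3.752 ✓
All samples match this transformation.

(b) S + 1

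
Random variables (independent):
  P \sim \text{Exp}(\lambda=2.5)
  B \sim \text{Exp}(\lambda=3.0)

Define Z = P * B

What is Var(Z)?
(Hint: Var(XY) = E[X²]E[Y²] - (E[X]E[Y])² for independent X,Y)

Var(XY) = E[X²]E[Y²] - (E[X]E[Y])²
E[P] = 0.4, Var(P) = 0.16
E[B] = 0.33333333, Var(B) = 0.11111111
E[P²] = 0.16 + 0.4² = 0.32
E[B²] = 0.11111111 + 0.33333333² = 0.22222222
Var(Z) = 0.32*0.22222222 - (0.4*0.33333333)²
= 0.071111111 - 0.017777778 = 0.053333333

0.053333333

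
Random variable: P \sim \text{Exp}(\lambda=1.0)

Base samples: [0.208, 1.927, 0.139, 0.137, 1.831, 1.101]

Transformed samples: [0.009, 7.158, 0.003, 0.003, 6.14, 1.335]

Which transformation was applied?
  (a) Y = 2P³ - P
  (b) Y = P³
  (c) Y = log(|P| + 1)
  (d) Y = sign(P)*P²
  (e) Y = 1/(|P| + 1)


Checking option (b) Y = P³:
  P = 0.208 -> Y = 0.009 ✓
  P = 1.927 -> Y = 7.158 ✓
  P = 0.139 -> Y = 0.003 ✓
All samples match this transformation.

(b) P³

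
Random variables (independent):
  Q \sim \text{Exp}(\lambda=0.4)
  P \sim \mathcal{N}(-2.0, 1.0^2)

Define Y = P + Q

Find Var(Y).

For independent RVs: Var(aX + bY) = a²Var(X) + b²Var(Y)
Var(Q) = 6.25
Var(P) = 1
Var(Y) = 1²*6.25 + 1²*1
= 1*6.25 + 1*1 = 7.25

7.25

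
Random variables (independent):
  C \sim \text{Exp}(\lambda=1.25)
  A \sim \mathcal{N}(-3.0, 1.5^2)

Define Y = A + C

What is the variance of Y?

For independent RVs: Var(aX + bY) = a²Var(X) + b²Var(Y)
Var(C) = 0.64
Var(A) = 2.25
Var(Y) = 1²*0.64 + 1²*2.25
= 1*0.64 + 1*2.25 = 2.89

2.89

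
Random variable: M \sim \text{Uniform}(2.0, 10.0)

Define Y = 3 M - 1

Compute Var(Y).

For Y = aM + b: Var(Y) = a² * Var(M)
Var(M) = (10 - 2)^2/12 = 5.3333333
Var(Y) = 3² * 5.3333333 = 9 * 5.3333333 = 48

48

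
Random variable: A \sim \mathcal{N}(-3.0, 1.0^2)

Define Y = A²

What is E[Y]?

E[A²] = Var(A) + (E[A])² = 1 + 9 = 10

10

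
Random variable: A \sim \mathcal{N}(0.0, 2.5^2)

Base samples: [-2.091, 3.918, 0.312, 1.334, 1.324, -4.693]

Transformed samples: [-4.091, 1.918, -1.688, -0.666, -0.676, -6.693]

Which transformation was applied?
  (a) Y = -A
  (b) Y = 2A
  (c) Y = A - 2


Checking option (c) Y = A - 2:
  A = -2.091 -> Y = -4.091 ✓
  A = 3.918 -> Y = 1.918 ✓
  A = 0.312 -> Y = -1.688 ✓
All samples match this transformation.

(c) A - 2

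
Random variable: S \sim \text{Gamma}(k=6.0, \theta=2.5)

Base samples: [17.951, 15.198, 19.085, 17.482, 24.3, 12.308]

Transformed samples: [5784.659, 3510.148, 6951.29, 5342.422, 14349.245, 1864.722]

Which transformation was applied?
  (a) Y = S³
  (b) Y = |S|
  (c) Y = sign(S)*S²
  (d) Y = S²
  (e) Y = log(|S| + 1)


Checking option (a) Y = S³:
  S = 17.951 -> Y = 5784.659 ✓
  S = 15.198 -> Y = 3510.148 ✓
  S = 19.085 -> Y = 6951.29 ✓
All samples match this transformation.

(a) S³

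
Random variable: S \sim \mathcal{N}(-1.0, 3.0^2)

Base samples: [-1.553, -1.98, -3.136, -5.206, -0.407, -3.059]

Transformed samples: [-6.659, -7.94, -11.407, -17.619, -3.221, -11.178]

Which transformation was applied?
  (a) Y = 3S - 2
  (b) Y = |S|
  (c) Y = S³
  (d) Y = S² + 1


Checking option (a) Y = 3S - 2:
  S = -1.553 -> Y = -6.659 ✓
  S = -1.98 -> Y = -7.94 ✓
  S = -3.136 -> Y = -11.407 ✓
All samples match this transformation.

(a) 3S - 2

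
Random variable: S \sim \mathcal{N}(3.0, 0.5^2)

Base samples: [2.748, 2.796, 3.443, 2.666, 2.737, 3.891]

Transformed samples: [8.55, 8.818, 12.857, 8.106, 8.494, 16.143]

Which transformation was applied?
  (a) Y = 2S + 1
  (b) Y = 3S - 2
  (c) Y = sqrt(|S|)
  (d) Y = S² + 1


Checking option (d) Y = S² + 1:
  S = 2.748 -> Y = 8.55 ✓
  S = 2.796 -> Y = 8.818 ✓
  S = 3.443 -> Y = 12.857 ✓
All samples match this transformation.

(d) S² + 1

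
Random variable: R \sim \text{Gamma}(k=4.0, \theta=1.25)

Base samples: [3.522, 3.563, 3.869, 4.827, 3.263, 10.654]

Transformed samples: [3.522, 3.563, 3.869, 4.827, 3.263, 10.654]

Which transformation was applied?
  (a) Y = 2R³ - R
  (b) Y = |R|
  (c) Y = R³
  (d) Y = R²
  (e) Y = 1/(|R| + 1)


Checking option (b) Y = |R|:
  R = 3.522 -> Y = 3.522 ✓
  R = 3.563 -> Y = 3.563 ✓
  R = 3.869 -> Y = 3.869 ✓
All samples match this transformation.

(b) |R|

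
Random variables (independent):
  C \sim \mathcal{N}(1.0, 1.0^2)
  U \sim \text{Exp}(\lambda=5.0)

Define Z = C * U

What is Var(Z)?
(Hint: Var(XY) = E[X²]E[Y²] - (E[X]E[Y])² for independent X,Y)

Var(XY) = E[X²]E[Y²] - (E[X]E[Y])²
E[C] = 1, Var(C) = 1
E[U] = 0.2, Var(U) = 0.04
E[C²] = 1 + 1² = 2
E[U²] = 0.04 + 0.2² = 0.08
Var(Z) = 2*0.08 - (1*0.2)²
= 0.16 - 0.04 = 0.12

0.12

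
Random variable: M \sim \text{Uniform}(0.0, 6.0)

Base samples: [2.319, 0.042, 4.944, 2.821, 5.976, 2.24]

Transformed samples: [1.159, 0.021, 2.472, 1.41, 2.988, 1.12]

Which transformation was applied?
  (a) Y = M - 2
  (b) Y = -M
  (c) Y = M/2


Checking option (c) Y = M/2:
  M = 2.319 -> Y = 1.159 ✓
  M = 0.042 -> Y = 0.021 ✓
  M = 4.944 -> Y = 2.472 ✓
All samples match this transformation.

(c) M/2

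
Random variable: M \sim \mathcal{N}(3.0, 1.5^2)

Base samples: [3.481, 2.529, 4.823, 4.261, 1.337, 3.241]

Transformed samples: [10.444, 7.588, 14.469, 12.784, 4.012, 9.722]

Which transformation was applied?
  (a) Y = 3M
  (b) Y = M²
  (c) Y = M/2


Checking option (a) Y = 3M:
  M = 3.481 -> Y = 10.444 ✓
  M = 2.529 -> Y = 7.588 ✓
  M = 4.823 -> Y = 14.469 ✓
All samples match this transformation.

(a) 3M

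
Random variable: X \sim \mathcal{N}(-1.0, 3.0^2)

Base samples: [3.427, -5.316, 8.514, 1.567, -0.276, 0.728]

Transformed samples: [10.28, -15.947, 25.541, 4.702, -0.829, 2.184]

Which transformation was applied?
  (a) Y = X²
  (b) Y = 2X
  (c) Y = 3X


Checking option (c) Y = 3X:
  X = 3.427 -> Y = 10.28 ✓
  X = -5.316 -> Y = -15.947 ✓
  X = 8.514 -> Y = 25.541 ✓
All samples match this transformation.

(c) 3X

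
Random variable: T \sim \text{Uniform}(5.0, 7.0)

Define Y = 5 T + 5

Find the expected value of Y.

For Y = 5T + 5:
E[Y] = 5 * E[T] + 5
E[T] = (5 + 7)/2 = 6
E[Y] = 5 * 6 + 5 = 35

35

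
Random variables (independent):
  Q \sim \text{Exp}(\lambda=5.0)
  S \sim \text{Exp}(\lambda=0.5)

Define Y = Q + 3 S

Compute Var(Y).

For independent RVs: Var(aX + bY) = a²Var(X) + b²Var(Y)
Var(Q) = 0.04
Var(S) = 4
Var(Y) = 1²*0.04 + 3²*4
= 1*0.04 + 9*4 = 36.04

36.04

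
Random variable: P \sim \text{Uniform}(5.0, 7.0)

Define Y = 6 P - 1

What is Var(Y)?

For Y = aP + b: Var(Y) = a² * Var(P)
Var(P) = (7 - 5)^2/12 = 0.33333333
Var(Y) = 6² * 0.33333333 = 36 * 0.33333333 = 12

12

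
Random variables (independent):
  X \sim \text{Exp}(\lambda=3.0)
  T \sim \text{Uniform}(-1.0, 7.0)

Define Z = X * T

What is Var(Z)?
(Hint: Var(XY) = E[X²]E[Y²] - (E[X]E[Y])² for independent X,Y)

Var(XY) = E[X²]E[Y²] - (E[X]E[Y])²
E[X] = 0.33333333, Var(X) = 0.11111111
E[T] = 3, Var(T) = 5.3333333
E[X²] = 0.11111111 + 0.33333333² = 0.22222222
E[T²] = 5.3333333 + 3² = 14.333333
Var(Z) = 0.22222222*14.333333 - (0.33333333*3)²
= 3.1851852 - 1 = 2.1851852

2.1851852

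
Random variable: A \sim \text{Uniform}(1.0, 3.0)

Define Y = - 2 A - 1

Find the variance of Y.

For Y = aA + b: Var(Y) = a² * Var(A)
Var(A) = (3 - 1)^2/12 = 0.33333333
Var(Y) = (-2)² * 0.33333333 = 4 * 0.33333333 = 1.3333333

1.3333333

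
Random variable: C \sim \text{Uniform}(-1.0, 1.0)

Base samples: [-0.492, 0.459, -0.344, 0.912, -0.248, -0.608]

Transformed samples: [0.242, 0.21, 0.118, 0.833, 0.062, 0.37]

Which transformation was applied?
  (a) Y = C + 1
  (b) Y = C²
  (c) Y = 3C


Checking option (b) Y = C²:
  C = -0.492 -> Y = 0.242 ✓
  C = 0.459 -> Y = 0.21 ✓
  C = -0.344 -> Y = 0.118 ✓
All samples match this transformation.

(b) C²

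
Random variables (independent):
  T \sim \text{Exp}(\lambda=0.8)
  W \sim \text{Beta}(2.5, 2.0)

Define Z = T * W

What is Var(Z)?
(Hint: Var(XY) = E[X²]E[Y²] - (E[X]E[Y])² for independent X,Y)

Var(XY) = E[X²]E[Y²] - (E[X]E[Y])²
E[T] = 1.25, Var(T) = 1.5625
E[W] = 0.55555556, Var(W) = 0.044893378
E[T²] = 1.5625 + 1.25² = 3.125
E[W²] = 0.044893378 + 0.55555556² = 0.35353535
Var(Z) = 3.125*0.35353535 - (1.25*0.55555556)²
= 1.104798 - 0.48225309 = 0.62254489

0.62254489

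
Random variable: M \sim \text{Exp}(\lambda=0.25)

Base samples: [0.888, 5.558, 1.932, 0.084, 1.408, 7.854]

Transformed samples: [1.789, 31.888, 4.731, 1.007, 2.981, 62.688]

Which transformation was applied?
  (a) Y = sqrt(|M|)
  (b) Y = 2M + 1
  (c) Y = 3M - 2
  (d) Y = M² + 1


Checking option (d) Y = M² + 1:
  M = 0.888 -> Y = 1.789 ✓
  M = 5.558 -> Y = 31.888 ✓
  M = 1.932 -> Y = 4.731 ✓
All samples match this transformation.

(d) M² + 1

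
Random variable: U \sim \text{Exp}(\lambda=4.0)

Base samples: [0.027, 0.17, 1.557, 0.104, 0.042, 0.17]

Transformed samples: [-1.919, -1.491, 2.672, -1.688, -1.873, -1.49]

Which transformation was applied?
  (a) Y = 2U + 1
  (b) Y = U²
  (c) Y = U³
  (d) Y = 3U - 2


Checking option (d) Y = 3U - 2:
  U = 0.027 -> Y = -1.919 ✓
  U = 0.17 -> Y = -1.491 ✓
  U = 1.557 -> Y = 2.672 ✓
All samples match this transformation.

(d) 3U - 2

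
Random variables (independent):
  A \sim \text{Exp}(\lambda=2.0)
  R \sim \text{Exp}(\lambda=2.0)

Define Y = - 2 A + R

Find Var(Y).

For independent RVs: Var(aX + bY) = a²Var(X) + b²Var(Y)
Var(A) = 0.25
Var(R) = 0.25
Var(Y) = (-2)²*0.25 + 1²*0.25
= 4*0.25 + 1*0.25 = 1.25

1.25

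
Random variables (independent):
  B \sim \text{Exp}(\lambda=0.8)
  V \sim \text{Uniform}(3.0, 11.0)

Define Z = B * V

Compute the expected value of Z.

For independent RVs: E[XY] = E[X]*E[Y]
E[B] = 1.25
E[V] = 7
E[Z] = 1.25 * 7 = 8.75

8.75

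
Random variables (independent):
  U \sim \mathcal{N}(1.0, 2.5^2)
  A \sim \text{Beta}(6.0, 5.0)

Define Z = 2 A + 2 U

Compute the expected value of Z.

E[Z] = 2*E[U] + 2*E[A]
E[U] = 1
E[A] = 0.54545455
E[Z] = 2*1 + 2*0.54545455 = 3.0909091

3.0909091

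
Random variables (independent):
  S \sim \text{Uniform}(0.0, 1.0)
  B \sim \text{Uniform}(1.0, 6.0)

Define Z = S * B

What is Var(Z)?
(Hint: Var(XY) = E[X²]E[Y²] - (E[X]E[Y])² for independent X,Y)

Var(XY) = E[X²]E[Y²] - (E[X]E[Y])²
E[S] = 0.5, Var(S) = 0.083333333
E[B] = 3.5, Var(B) = 2.0833333
E[S²] = 0.083333333 + 0.5² = 0.33333333
E[B²] = 2.0833333 + 3.5² = 14.333333
Var(Z) = 0.33333333*14.333333 - (0.5*3.5)²
= 4.7777778 - 3.0625 = 1.7152778

1.7152778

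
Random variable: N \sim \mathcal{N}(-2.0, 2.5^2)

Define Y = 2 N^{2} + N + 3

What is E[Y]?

E[Y] = 2*E[N²] + 1*E[N] + 3
E[N] = -2
E[N²] = Var(N) + (E[N])² = 6.25 + 4 = 10.25
E[Y] = 2*10.25 + 1*(-2) + 3 = 21.5

21.5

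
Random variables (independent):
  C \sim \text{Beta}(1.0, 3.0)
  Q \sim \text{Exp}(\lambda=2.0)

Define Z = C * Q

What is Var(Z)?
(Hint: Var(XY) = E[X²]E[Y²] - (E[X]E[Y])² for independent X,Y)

Var(XY) = E[X²]E[Y²] - (E[X]E[Y])²
E[C] = 0.25, Var(C) = 0.0375
E[Q] = 0.5, Var(Q) = 0.25
E[C²] = 0.0375 + 0.25² = 0.1
E[Q²] = 0.25 + 0.5² = 0.5
Var(Z) = 0.1*0.5 - (0.25*0.5)²
= 0.05 - 0.015625 = 0.034375

0.034375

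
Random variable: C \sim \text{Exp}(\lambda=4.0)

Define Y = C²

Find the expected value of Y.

Using E[X²] = Var(X) + (E[X])²:
E[C] = 0.25
Var(C) = 1/4.0^2 = 0.0625
E[C²] = 0.0625 + 0.25² = 0.0625 + 0.0625 = 0.125

0.125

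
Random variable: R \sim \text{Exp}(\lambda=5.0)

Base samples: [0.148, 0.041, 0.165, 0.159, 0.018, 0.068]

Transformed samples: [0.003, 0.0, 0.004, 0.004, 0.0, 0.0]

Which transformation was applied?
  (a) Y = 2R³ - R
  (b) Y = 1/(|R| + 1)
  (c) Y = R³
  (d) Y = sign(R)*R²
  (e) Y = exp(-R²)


Checking option (c) Y = R³:
  R = 0.148 -> Y = 0.003 ✓
  R = 0.041 -> Y = 0.0 ✓
  R = 0.165 -> Y = 0.004 ✓
All samples match this transformation.

(c) R³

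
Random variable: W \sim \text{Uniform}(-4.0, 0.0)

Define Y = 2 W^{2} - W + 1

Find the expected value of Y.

E[Y] = 2*E[W²] - 1*E[W] + 1
E[W] = -2
E[W²] = Var(W) + (E[W])² = 1.3333333 + 4 = 5.3333333
E[Y] = 2*5.3333333 - 1*(-2) + 1 = 13.666667

13.666667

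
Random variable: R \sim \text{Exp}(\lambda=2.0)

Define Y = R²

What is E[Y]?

Using E[X²] = Var(X) + (E[X])²:
E[R] = 0.5
Var(R) = 1/2.0^2 = 0.25
E[R²] = 0.25 + 0.5² = 0.25 + 0.25 = 0.5

0.5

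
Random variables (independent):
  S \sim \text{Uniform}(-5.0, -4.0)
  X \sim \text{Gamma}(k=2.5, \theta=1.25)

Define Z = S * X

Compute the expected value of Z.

For independent RVs: E[XY] = E[X]*E[Y]
E[S] = -4.5
E[X] = 3.125
E[Z] = -4.5 * 3.125 = -14.0625

-14.0625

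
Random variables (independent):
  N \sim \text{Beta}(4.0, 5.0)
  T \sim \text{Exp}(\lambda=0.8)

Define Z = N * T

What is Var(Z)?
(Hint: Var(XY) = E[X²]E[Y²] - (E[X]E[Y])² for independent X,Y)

Var(XY) = E[X²]E[Y²] - (E[X]E[Y])²
E[N] = 0.44444444, Var(N) = 0.024691358
E[T] = 1.25, Var(T) = 1.5625
E[N²] = 0.024691358 + 0.44444444² = 0.22222222
E[T²] = 1.5625 + 1.25² = 3.125
Var(Z) = 0.22222222*3.125 - (0.44444444*1.25)²
= 0.69444444 - 0.30864198 = 0.38580247

0.38580247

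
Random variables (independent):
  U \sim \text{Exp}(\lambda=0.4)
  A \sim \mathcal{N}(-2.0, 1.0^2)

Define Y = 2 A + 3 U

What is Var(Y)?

For independent RVs: Var(aX + bY) = a²Var(X) + b²Var(Y)
Var(U) = 6.25
Var(A) = 1
Var(Y) = 3²*6.25 + 2²*1
= 9*6.25 + 4*1 = 60.25

60.25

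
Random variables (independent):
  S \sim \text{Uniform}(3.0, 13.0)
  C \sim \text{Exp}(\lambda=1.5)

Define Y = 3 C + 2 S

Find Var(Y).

For independent RVs: Var(aX + bY) = a²Var(X) + b²Var(Y)
Var(S) = 8.3333333
Var(C) = 0.44444444
Var(Y) = 2²*8.3333333 + 3²*0.44444444
= 4*8.3333333 + 9*0.44444444 = 37.333333

37.333333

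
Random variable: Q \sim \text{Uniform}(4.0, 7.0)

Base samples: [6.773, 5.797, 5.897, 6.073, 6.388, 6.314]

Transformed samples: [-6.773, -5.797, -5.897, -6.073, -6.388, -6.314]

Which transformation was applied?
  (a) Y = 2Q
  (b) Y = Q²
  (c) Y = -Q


Checking option (c) Y = -Q:
  Q = 6.773 -> Y = -6.773 ✓
  Q = 5.797 -> Y = -5.797 ✓
  Q = 5.897 -> Y = -5.897 ✓
All samples match this transformation.

(c) -Q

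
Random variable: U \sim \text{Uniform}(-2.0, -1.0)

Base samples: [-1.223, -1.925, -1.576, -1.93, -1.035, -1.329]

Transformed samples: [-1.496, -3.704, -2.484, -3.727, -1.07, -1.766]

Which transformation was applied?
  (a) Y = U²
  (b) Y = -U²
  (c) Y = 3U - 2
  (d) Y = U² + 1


Checking option (b) Y = -U²:
  U = -1.223 -> Y = -1.496 ✓
  U = -1.925 -> Y = -3.704 ✓
  U = -1.576 -> Y = -2.484 ✓
All samples match this transformation.

(b) -U²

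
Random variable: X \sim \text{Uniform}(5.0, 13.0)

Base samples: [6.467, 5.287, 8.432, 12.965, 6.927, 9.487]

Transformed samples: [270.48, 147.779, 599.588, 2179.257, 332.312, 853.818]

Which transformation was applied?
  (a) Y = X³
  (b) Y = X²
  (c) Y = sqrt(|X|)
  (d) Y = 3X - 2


Checking option (a) Y = X³:
  X = 6.467 -> Y = 270.48 ✓
  X = 5.287 -> Y = 147.779 ✓
  X = 8.432 -> Y = 599.588 ✓
All samples match this transformation.

(a) X³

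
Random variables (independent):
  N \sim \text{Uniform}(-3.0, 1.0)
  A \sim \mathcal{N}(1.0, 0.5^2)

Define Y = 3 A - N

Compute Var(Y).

For independent RVs: Var(aX + bY) = a²Var(X) + b²Var(Y)
Var(N) = 1.3333333
Var(A) = 0.25
Var(Y) = (-1)²*1.3333333 + 3²*0.25
= 1*1.3333333 + 9*0.25 = 3.5833333

3.5833333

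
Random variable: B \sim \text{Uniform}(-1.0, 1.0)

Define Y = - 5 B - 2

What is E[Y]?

For Y = -5B - 2:
E[Y] = -5 * E[B] - 2
E[B] = (-1 + 1)/2 = 0
E[Y] = -5 * 0 - 2 = -2

-2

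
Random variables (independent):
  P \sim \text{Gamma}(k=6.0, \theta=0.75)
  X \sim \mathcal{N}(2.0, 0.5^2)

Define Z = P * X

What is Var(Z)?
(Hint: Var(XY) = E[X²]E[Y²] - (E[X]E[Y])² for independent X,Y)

Var(XY) = E[X²]E[Y²] - (E[X]E[Y])²
E[P] = 4.5, Var(P) = 3.375
E[X] = 2, Var(X) = 0.25
E[P²] = 3.375 + 4.5² = 23.625
E[X²] = 0.25 + 2² = 4.25
Var(Z) = 23.625*4.25 - (4.5*2)²
= 100.40625 - 81 = 19.40625

19.40625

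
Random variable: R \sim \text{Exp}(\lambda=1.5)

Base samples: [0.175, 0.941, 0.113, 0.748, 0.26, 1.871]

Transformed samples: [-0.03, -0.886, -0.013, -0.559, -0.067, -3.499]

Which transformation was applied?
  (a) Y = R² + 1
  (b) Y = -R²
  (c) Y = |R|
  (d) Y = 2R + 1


Checking option (b) Y = -R²:
  R = 0.175 -> Y = -0.03 ✓
  R = 0.941 -> Y = -0.886 ✓
  R = 0.113 -> Y = -0.013 ✓
All samples match this transformation.

(b) -R²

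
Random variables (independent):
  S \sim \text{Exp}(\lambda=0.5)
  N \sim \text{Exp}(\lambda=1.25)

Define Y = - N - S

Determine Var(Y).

For independent RVs: Var(aX + bY) = a²Var(X) + b²Var(Y)
Var(S) = 4
Var(N) = 0.64
Var(Y) = (-1)²*4 + (-1)²*0.64
= 1*4 + 1*0.64 = 4.64

4.64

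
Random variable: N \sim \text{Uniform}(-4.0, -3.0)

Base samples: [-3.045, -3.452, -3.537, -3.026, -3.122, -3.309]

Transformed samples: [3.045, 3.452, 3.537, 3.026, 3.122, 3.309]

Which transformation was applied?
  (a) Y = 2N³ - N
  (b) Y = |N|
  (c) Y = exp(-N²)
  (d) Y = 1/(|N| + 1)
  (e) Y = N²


Checking option (b) Y = |N|:
  N = -3.045 -> Y = 3.045 ✓
  N = -3.452 -> Y = 3.452 ✓
  N = -3.537 -> Y = 3.537 ✓
All samples match this transformation.

(b) |N|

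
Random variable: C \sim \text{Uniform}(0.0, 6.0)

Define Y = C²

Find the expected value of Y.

E[C²] = Var(C) + (E[C])² = 3 + 9 = 12

12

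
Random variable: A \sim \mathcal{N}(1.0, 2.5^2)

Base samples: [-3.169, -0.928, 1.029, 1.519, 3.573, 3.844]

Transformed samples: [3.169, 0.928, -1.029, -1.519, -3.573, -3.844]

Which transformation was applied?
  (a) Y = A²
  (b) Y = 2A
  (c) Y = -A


Checking option (c) Y = -A:
  A = -3.169 -> Y = 3.169 ✓
  A = -0.928 -> Y = 0.928 ✓
  A = 1.029 -> Y = -1.029 ✓
All samples match this transformation.

(c) -A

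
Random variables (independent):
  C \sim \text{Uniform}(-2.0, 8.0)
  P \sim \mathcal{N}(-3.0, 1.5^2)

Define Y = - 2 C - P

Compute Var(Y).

For independent RVs: Var(aX + bY) = a²Var(X) + b²Var(Y)
Var(C) = 8.3333333
Var(P) = 2.25
Var(Y) = (-2)²*8.3333333 + (-1)²*2.25
= 4*8.3333333 + 1*2.25 = 35.583333

35.583333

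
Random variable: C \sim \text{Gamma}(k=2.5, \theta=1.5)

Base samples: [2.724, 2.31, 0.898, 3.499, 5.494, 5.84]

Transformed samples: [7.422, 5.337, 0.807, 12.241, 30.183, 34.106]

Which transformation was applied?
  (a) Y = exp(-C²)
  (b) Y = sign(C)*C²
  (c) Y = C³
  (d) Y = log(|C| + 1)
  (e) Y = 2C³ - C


Checking option (b) Y = sign(C)*C²:
  C = 2.724 -> Y = 7.422 ✓
  C = 2.31 -> Y = 5.337 ✓
  C = 0.898 -> Y = 0.807 ✓
All samples match this transformation.

(b) sign(C)*C²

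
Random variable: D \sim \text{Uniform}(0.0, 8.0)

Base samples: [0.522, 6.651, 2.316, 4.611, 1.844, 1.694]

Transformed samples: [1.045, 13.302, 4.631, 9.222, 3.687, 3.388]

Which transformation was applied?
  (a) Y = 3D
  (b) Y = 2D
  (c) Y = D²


Checking option (b) Y = 2D:
  D = 0.522 -> Y = 1.045 ✓
  D = 6.651 -> Y = 13.302 ✓
  D = 2.316 -> Y = 4.631 ✓
All samples match this transformation.

(b) 2D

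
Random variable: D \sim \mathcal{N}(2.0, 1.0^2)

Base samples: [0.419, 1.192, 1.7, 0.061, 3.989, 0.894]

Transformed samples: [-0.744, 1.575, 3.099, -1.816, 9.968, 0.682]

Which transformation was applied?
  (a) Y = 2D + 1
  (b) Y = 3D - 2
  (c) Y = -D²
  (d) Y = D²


Checking option (b) Y = 3D - 2:
  D = 0.419 -> Y = -0.744 ✓
  D = 1.192 -> Y = 1.575 ✓
  D = 1.7 -> Y = 3.099 ✓
All samples match this transformation.

(b) 3D - 2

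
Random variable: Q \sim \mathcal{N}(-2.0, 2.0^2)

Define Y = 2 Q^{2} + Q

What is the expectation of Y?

E[Y] = 2*E[Q²] + 1*E[Q]
E[Q] = -2
E[Q²] = Var(Q) + (E[Q])² = 4 + 4 = 8
E[Y] = 2*8 + 1*(-2) = 14

14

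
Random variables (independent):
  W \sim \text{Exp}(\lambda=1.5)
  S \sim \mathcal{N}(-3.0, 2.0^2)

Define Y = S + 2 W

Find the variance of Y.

For independent RVs: Var(aX + bY) = a²Var(X) + b²Var(Y)
Var(W) = 0.44444444
Var(S) = 4
Var(Y) = 2²*0.44444444 + 1²*4
= 4*0.44444444 + 1*4 = 5.7777778

5.7777778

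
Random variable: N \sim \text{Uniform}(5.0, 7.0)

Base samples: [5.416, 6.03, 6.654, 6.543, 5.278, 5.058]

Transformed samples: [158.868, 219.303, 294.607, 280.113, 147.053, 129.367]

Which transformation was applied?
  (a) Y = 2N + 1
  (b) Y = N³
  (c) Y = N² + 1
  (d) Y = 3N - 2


Checking option (b) Y = N³:
  N = 5.416 -> Y = 158.868 ✓
  N = 6.03 -> Y = 219.303 ✓
  N = 6.654 -> Y = 294.607 ✓
All samples match this transformation.

(b) N³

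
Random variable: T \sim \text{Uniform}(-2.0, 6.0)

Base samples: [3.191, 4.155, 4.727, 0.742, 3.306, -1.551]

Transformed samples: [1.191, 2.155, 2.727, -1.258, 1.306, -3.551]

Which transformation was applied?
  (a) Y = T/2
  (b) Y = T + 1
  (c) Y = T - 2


Checking option (c) Y = T - 2:
  T = 3.191 -> Y = 1.191 ✓
  T = 4.155 -> Y = 2.155 ✓
  T = 4.727 -> Y = 2.727 ✓
All samples match this transformation.

(c) T - 2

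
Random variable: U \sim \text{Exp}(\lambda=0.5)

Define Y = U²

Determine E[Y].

Using E[X²] = Var(X) + (E[X])²:
E[U] = 2
Var(U) = 1/0.5^2 = 4
E[U²] = 4 + 2² = 4 + 4 = 8

8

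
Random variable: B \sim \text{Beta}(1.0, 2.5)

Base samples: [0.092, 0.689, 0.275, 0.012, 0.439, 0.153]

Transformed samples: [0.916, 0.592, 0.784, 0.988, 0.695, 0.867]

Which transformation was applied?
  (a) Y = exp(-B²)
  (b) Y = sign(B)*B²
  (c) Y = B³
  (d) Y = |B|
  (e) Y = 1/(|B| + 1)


Checking option (e) Y = 1/(|B| + 1):
  B = 0.092 -> Y = 0.916 ✓
  B = 0.689 -> Y = 0.592 ✓
  B = 0.275 -> Y = 0.784 ✓
All samples match this transformation.

(e) 1/(|B| + 1)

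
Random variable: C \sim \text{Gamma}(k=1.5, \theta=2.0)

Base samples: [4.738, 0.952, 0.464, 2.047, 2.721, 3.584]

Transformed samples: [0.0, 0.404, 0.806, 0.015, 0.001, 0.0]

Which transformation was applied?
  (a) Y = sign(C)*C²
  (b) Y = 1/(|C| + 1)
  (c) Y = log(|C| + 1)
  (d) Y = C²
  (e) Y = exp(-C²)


Checking option (e) Y = exp(-C²):
  C = 4.738 -> Y = 0.0 ✓
  C = 0.952 -> Y = 0.404 ✓
  C = 0.464 -> Y = 0.806 ✓
All samples match this transformation.

(e) exp(-C²)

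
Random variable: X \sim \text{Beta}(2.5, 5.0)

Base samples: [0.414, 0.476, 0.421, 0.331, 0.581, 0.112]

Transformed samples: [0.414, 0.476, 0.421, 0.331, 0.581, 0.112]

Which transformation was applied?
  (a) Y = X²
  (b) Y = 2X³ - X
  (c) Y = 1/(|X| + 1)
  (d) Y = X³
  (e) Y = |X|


Checking option (e) Y = |X|:
  X = 0.414 -> Y = 0.414 ✓
  X = 0.476 -> Y = 0.476 ✓
  X = 0.421 -> Y = 0.421 ✓
All samples match this transformation.

(e) |X|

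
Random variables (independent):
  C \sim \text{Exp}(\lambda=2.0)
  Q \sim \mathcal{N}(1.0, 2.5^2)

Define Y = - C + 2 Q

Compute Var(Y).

For independent RVs: Var(aX + bY) = a²Var(X) + b²Var(Y)
Var(C) = 0.25
Var(Q) = 6.25
Var(Y) = (-1)²*0.25 + 2²*6.25
= 1*0.25 + 4*6.25 = 25.25

25.25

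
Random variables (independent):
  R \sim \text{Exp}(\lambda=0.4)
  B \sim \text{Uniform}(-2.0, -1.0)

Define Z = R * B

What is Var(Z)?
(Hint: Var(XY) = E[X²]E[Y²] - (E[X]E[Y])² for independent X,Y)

Var(XY) = E[X²]E[Y²] - (E[X]E[Y])²
E[R] = 2.5, Var(R) = 6.25
E[B] = -1.5, Var(B) = 0.083333333
E[R²] = 6.25 + 2.5² = 12.5
E[B²] = 0.083333333 + (-1.5)² = 2.3333333
Var(Z) = 12.5*2.3333333 - (2.5*(-1.5))²
= 29.166667 - 14.0625 = 15.104167

15.104167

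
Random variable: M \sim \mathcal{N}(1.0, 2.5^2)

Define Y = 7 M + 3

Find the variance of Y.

For Y = aM + b: Var(Y) = a² * Var(M)
Var(M) = 2.5^2 = 6.25
Var(Y) = 7² * 6.25 = 49 * 6.25 = 306.25

306.25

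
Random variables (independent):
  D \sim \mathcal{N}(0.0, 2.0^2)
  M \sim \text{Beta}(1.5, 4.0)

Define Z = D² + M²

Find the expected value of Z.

E[Z] = E[D²] + E[M²]
E[D²] = Var(D) + E[D]² = 4 + 0 = 4
E[M²] = Var(M) + E[M]² = 0.03051494 + 0.074380165 = 0.1048951
E[Z] = 4 + 0.1048951 = 4.1048951

4.1048951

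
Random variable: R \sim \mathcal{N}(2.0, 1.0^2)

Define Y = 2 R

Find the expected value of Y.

For Y = 2R:
E[Y] = 2 * E[R]
E[R] = 2.0 = 2
E[Y] = 2 * 2 = 4

4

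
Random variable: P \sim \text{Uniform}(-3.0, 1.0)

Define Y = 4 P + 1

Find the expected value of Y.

For Y = 4P + 1:
E[Y] = 4 * E[P] + 1
E[P] = (-3 + 1)/2 = -1
E[Y] = 4 * (-1) + 1 = -3

-3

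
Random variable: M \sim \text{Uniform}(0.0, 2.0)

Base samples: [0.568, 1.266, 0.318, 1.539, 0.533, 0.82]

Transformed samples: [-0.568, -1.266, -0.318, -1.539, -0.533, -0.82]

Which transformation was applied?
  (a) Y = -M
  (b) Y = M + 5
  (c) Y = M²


Checking option (a) Y = -M:
  M = 0.568 -> Y = -0.568 ✓
  M = 1.266 -> Y = -1.266 ✓
  M = 0.318 -> Y = -0.318 ✓
All samples match this transformation.

(a) -M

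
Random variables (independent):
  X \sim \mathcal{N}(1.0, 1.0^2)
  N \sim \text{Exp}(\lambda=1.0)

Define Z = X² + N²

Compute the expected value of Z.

E[Z] = E[X²] + E[N²]
E[X²] = Var(X) + E[X]² = 1 + 1 = 2
E[N²] = Var(N) + E[N]² = 1 + 1 = 2
E[Z] = 2 + 2 = 4

4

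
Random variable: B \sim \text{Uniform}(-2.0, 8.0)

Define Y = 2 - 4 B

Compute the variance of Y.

For Y = aB + b: Var(Y) = a² * Var(B)
Var(B) = (8 + 2)^2/12 = 8.3333333
Var(Y) = (-4)² * 8.3333333 = 16 * 8.3333333 = 133.33333

133.33333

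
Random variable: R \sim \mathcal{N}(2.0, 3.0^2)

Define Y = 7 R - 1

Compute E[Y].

For Y = 7R - 1:
E[Y] = 7 * E[R] - 1
E[R] = 2.0 = 2
E[Y] = 7 * 2 - 1 = 13

13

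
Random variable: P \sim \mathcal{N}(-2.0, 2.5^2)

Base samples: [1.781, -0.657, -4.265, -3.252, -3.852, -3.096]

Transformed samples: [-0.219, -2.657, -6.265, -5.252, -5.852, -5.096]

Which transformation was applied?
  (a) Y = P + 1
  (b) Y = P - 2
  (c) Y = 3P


Checking option (b) Y = P - 2:
  P = 1.781 -> Y = -0.219 ✓
  P = -0.657 -> Y = -2.657 ✓
  P = -4.265 -> Y = -6.265 ✓
All samples match this transformation.

(b) P - 2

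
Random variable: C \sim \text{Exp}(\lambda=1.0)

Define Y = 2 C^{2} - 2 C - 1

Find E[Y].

E[Y] = 2*E[C²] - 2*E[C] - 1
E[C] = 1
E[C²] = Var(C) + (E[C])² = 1 + 1 = 2
E[Y] = 2*2 - 2*1 - 1 = 1

1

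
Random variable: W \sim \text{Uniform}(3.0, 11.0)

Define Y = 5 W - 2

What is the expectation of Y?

For Y = 5W - 2:
E[Y] = 5 * E[W] - 2
E[W] = (3 + 11)/2 = 7
E[Y] = 5 * 7 - 2 = 33

33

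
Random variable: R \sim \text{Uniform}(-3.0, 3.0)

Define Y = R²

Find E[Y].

Using E[X²] = Var(X) + (E[X])²:
E[R] = 0
Var(R) = (3 + 3)^2/12 = 3
E[R²] = 3 + 0² = 3 + 0 = 3

3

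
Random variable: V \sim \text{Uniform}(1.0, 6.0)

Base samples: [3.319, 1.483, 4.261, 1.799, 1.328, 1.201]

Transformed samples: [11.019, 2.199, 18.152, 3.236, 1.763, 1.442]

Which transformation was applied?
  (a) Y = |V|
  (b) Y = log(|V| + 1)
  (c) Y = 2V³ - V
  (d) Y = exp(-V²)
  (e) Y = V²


Checking option (e) Y = V²:
  V = 3.319 -> Y = 11.019 ✓
  V = 1.483 -> Y = 2.199 ✓
  V = 4.261 -> Y = 18.152 ✓
All samples match this transformation.

(e) V²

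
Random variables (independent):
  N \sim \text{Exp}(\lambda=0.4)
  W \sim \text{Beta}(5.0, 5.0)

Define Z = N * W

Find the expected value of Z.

For independent RVs: E[XY] = E[X]*E[Y]
E[N] = 2.5
E[W] = 0.5
E[Z] = 2.5 * 0.5 = 1.25

1.25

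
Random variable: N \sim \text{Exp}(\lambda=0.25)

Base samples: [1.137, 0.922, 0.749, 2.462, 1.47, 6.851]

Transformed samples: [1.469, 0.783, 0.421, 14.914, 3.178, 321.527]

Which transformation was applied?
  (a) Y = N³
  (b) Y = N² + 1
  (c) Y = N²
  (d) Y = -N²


Checking option (a) Y = N³:
  N = 1.137 -> Y = 1.469 ✓
  N = 0.922 -> Y = 0.783 ✓
  N = 0.749 -> Y = 0.421 ✓
All samples match this transformation.

(a) N³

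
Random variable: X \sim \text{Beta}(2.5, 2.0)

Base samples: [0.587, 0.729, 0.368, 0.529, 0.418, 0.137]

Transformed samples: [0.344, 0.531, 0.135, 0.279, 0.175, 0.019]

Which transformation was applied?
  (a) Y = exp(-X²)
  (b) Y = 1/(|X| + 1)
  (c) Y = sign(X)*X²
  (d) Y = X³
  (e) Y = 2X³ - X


Checking option (c) Y = sign(X)*X²:
  X = 0.587 -> Y = 0.344 ✓
  X = 0.729 -> Y = 0.531 ✓
  X = 0.368 -> Y = 0.135 ✓
All samples match this transformation.

(c) sign(X)*X²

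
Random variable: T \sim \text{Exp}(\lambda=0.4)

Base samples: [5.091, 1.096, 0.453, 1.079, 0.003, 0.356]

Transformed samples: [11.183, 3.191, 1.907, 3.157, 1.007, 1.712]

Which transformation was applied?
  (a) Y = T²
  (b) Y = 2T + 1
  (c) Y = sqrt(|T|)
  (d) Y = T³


Checking option (b) Y = 2T + 1:
  T = 5.091 -> Y = 11.183 ✓
  T = 1.096 -> Y = 3.191 ✓
  T = 0.453 -> Y = 1.907 ✓
All samples match this transformation.

(b) 2T + 1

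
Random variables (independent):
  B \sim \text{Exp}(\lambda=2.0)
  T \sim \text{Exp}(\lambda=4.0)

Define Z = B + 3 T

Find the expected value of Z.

E[Z] = 1*E[B] + 3*E[T]
E[B] = 0.5
E[T] = 0.25
E[Z] = 1*0.5 + 3*0.25 = 1.25

1.25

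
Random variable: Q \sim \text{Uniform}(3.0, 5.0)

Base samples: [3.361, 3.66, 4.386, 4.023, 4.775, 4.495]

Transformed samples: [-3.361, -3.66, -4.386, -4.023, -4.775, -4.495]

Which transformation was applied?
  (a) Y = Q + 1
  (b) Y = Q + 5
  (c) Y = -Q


Checking option (c) Y = -Q:
  Q = 3.361 -> Y = -3.361 ✓
  Q = 3.66 -> Y = -3.66 ✓
  Q = 4.386 -> Y = -4.386 ✓
All samples match this transformation.

(c) -Q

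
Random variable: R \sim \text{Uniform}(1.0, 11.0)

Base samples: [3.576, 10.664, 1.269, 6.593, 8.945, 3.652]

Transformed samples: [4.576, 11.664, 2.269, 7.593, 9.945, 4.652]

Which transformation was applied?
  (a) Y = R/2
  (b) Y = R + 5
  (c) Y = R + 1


Checking option (c) Y = R + 1:
  R = 3.576 -> Y = 4.576 ✓
  R = 10.664 -> Y = 11.664 ✓
  R = 1.269 -> Y = 2.269 ✓
All samples match this transformation.

(c) R + 1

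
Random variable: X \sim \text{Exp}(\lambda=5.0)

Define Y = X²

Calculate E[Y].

E[X²] = Var(X) + (E[X])² = 0.04 + 0.04 = 0.08

0.08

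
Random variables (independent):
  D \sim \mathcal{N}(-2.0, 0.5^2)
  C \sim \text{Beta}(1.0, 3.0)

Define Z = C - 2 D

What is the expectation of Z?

E[Z] = -2*E[D] + 1*E[C]
E[D] = -2
E[C] = 0.25
E[Z] = -2*(-2) + 1*0.25 = 4.25

4.25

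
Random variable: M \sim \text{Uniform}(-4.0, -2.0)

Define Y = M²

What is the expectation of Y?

Using E[X²] = Var(X) + (E[X])²:
E[M] = -3
Var(M) = (-2 + 4)^2/12 = 0.33333333
E[M²] = 0.33333333 + (-3)² = 0.33333333 + 9 = 9.3333333

9.3333333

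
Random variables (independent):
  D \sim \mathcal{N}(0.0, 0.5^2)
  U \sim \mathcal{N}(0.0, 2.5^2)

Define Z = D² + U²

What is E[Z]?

E[Z] = E[D²] + E[U²]
E[D²] = Var(D) + E[D]² = 0.25 + 0 = 0.25
E[U²] = Var(U) + E[U]² = 6.25 + 0 = 6.25
E[Z] = 0.25 + 6.25 = 6.5

6.5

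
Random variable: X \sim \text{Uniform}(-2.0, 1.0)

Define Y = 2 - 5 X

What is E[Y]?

For Y = -5X + 2:
E[Y] = -5 * E[X] + 2
E[X] = (-2 + 1)/2 = -0.5
E[Y] = -5 * (-0.5) + 2 = 4.5

4.5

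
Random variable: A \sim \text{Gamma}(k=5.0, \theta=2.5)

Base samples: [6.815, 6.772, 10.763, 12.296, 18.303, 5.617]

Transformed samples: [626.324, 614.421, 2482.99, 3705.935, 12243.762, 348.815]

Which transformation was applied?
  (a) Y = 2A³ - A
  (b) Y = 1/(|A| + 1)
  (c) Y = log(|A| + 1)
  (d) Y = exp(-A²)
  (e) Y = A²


Checking option (a) Y = 2A³ - A:
  A = 6.815 -> Y = 626.324 ✓
  A = 6.772 -> Y = 614.421 ✓
  A = 10.763 -> Y = 2482.99 ✓
All samples match this transformation.

(a) 2A³ - A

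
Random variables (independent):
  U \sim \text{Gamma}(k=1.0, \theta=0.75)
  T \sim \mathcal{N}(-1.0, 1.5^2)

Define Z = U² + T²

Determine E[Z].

E[Z] = E[U²] + E[T²]
E[U²] = Var(U) + E[U]² = 0.5625 + 0.5625 = 1.125
E[T²] = Var(T) + E[T]² = 2.25 + 1 = 3.25
E[Z] = 1.125 + 3.25 = 4.375

4.375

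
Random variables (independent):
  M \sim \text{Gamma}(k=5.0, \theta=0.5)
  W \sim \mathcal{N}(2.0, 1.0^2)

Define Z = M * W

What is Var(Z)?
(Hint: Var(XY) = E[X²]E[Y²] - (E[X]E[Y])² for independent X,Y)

Var(XY) = E[X²]E[Y²] - (E[X]E[Y])²
E[M] = 2.5, Var(M) = 1.25
E[W] = 2, Var(W) = 1
E[M²] = 1.25 + 2.5² = 7.5
E[W²] = 1 + 2² = 5
Var(Z) = 7.5*5 - (2.5*2)²
= 37.5 - 25 = 12.5

12.5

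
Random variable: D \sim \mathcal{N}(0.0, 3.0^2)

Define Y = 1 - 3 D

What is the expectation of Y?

For Y = -3D + 1:
E[Y] = -3 * E[D] + 1
E[D] = 0.0 = 0
E[Y] = -3 * 0 + 1 = 1

1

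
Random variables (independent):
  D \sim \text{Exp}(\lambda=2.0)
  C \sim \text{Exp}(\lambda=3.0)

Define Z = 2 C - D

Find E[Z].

E[Z] = -1*E[D] + 2*E[C]
E[D] = 0.5
E[C] = 0.33333333
E[Z] = -1*0.5 + 2*0.33333333 = 0.16666667

0.16666667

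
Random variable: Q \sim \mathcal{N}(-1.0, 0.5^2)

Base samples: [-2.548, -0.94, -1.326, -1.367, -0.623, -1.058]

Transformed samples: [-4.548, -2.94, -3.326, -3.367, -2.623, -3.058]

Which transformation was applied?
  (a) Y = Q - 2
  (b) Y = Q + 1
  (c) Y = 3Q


Checking option (a) Y = Q - 2:
  Q = -2.548 -> Y = -4.548 ✓
  Q = -0.94 -> Y = -2.94 ✓
  Q = -1.326 -> Y = -3.326 ✓
All samples match this transformation.

(a) Q - 2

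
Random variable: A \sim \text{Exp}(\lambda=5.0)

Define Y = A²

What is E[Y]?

E[A²] = Var(A) + (E[A])² = 0.04 + 0.04 = 0.08

0.08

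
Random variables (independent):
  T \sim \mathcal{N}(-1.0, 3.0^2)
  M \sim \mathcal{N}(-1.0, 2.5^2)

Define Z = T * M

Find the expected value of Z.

For independent RVs: E[XY] = E[X]*E[Y]
E[T] = -1
E[M] = -1
E[Z] = -1 * (-1) = 1

1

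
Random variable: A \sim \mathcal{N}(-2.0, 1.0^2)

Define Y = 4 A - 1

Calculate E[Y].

For Y = 4A - 1:
E[Y] = 4 * E[A] - 1
E[A] = -2.0 = -2
E[Y] = 4 * (-2) - 1 = -9

-9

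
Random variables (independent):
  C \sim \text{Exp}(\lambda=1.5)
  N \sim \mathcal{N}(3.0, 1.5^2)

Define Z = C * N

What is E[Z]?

For independent RVs: E[XY] = E[X]*E[Y]
E[C] = 0.66666667
E[N] = 3
E[Z] = 0.66666667 * 3 = 2

2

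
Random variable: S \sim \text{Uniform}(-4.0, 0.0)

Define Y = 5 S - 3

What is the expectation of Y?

For Y = 5S - 3:
E[Y] = 5 * E[S] - 3
E[S] = (-4 + 0)/2 = -2
E[Y] = 5 * (-2) - 3 = -13

-13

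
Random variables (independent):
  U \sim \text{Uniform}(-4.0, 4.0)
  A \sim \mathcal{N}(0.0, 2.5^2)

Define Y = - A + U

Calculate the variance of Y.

For independent RVs: Var(aX + bY) = a²Var(X) + b²Var(Y)
Var(U) = 5.3333333
Var(A) = 6.25
Var(Y) = 1²*5.3333333 + (-1)²*6.25
= 1*5.3333333 + 1*6.25 = 11.583333

11.583333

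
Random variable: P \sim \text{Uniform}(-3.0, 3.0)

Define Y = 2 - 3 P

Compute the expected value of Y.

For Y = -3P + 2:
E[Y] = -3 * E[P] + 2
E[P] = (-3 + 3)/2 = 0
E[Y] = -3 * 0 + 2 = 2

2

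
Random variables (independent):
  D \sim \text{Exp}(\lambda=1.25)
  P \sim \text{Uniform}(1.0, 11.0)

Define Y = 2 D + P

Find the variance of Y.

For independent RVs: Var(aX + bY) = a²Var(X) + b²Var(Y)
Var(D) = 0.64
Var(P) = 8.3333333
Var(Y) = 2²*0.64 + 1²*8.3333333
= 4*0.64 + 1*8.3333333 = 10.893333

10.893333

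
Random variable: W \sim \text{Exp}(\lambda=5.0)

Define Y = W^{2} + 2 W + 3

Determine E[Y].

E[Y] = 1*E[W²] + 2*E[W] + 3
E[W] = 0.2
E[W²] = Var(W) + (E[W])² = 0.04 + 0.04 = 0.08
E[Y] = 1*0.08 + 2*0.2 + 3 = 3.48

3.48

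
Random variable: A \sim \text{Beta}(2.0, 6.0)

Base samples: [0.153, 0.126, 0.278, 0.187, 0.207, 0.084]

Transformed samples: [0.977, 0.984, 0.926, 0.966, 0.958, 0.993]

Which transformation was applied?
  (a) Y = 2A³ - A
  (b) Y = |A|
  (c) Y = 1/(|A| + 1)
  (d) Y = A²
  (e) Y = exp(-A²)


Checking option (e) Y = exp(-A²):
  A = 0.153 -> Y = 0.977 ✓
  A = 0.126 -> Y = 0.984 ✓
  A = 0.278 -> Y = 0.926 ✓
All samples match this transformation.

(e) exp(-A²)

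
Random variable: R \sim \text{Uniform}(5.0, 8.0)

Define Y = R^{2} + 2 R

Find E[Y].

E[Y] = 1*E[R²] + 2*E[R]
E[R] = 6.5
E[R²] = Var(R) + (E[R])² = 0.75 + 42.25 = 43
E[Y] = 1*43 + 2*6.5 = 56

56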